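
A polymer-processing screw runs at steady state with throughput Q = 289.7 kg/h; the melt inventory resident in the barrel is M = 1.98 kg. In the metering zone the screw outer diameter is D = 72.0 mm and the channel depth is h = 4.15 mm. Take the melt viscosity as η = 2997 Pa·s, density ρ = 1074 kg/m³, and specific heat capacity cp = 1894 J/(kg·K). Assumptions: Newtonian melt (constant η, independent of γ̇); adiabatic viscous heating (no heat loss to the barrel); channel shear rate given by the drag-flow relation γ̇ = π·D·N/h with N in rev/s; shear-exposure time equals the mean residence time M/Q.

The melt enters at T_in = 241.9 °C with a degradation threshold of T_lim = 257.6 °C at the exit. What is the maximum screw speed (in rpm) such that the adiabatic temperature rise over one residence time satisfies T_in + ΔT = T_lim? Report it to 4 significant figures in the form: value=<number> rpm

value=22.91 rpm

Convert throughput: Q = 289.7 kg/h = 289.7/3600 = 0.0804722 kg/s
t_res = M / Q_s = 1.98 / 0.0804722 = 24.6048 s
D = 72.0 mm = 0.072 m;  h = 4.15 mm = 0.00415 m
ΔT_a = T_lim − T_in = 257.6 − 241.9 = 15.7 K
γ̇_max² = ΔT_a·ρ·cp / (η·t_res) = [15.7 × 1074 × 1894] / [2997 × 24.6048] = 433.09 s⁻²
γ̇_max = sqrt(433.09) = 20.8108 s⁻¹
N_max = γ̇_max·h / (π·D) = 20.8108 · 0.00415 / (π · 0.072) = 0.381817 rev/s = 22.909 rpm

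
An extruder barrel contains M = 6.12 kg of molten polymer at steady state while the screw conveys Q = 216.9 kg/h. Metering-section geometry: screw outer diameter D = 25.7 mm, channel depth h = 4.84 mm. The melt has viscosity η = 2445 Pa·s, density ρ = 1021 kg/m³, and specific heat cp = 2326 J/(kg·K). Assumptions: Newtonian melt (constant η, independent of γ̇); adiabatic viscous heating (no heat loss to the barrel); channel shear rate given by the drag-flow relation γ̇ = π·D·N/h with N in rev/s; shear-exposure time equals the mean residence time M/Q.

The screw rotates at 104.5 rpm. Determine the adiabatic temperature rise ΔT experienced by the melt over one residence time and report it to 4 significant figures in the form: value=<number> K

Convert throughput: Q = 216.9 kg/h = 216.9/3600 = 0.06025 kg/s
t_res = M / Q_s = 6.12 / 0.06025 = 101.577 s
Convert to SI: D = 0.0257 m, h = 0.00484 m, N = 104.5/60 = 1.74167 rev/s
γ̇ = π D N / h = (π)(0.0257)(1.74167) / 0.00484 = 29.0538 s⁻¹
Adiabatic rise: ΔT = η γ̇² t_res / (ρ cp) = 2445·(29.0538)²·101.577 / (1021·2326) = 88.2761 K

value=88.28 K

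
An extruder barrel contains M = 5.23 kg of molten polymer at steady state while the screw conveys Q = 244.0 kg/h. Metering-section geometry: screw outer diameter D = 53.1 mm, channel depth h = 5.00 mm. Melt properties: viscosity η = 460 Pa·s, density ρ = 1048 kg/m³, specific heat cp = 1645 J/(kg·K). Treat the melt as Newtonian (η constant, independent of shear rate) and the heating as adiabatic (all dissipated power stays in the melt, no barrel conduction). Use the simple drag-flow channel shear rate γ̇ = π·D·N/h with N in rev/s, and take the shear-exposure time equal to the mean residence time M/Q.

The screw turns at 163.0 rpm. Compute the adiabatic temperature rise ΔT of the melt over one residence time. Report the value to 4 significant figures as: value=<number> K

Convert throughput: Q = 244.0 kg/h = 244.0/3600 = 0.0677778 kg/s
t_res = M / Q_s = 5.23 / 0.0677778 = 77.1639 s
Convert to SI: D = 0.0531 m, h = 0.005 m, N = 163.0/60 = 2.71667 rev/s
γ̇ = π D N / h = (π)(0.0531)(2.71667) / 0.005 = 90.6381 s⁻¹
ΔT = η·γ̇²·t_res/(ρ·cp) = [460 × 90.6381² × 77.1639] / [1048 × 1645] = 169.148 K

value=169.1 K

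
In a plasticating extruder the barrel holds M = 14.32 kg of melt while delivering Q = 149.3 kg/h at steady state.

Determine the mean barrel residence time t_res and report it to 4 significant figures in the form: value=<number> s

Q_s = Q / 3600 = 149.3 / 3600 = 0.0414722 kg/s
t_res = M / Q_s = 14.32 / 0.0414722 = 345.291 s

value=345.3 s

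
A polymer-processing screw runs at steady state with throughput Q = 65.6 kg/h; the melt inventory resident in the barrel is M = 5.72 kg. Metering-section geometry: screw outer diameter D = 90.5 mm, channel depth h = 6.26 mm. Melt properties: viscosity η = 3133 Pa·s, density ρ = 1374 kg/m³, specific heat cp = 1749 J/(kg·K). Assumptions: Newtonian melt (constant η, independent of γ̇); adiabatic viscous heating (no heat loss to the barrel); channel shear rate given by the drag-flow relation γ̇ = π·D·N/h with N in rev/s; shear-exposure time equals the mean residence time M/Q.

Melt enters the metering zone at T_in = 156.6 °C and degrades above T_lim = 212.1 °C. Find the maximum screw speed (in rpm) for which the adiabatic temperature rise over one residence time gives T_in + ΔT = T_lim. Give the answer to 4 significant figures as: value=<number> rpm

Throughput in SI: Q_s = 65.6 kg/h ÷ 3600 s/h = 0.0182222 kg/s
Mean residence time: t_res = M/Q_s = 5.72 kg / 0.0182222 kg/s = 313.902 s
D = 90.5 mm = 0.0905 m;  h = 6.26 mm = 0.00626 m
ΔT_a = T_lim − T_in = 212.1 °C − 156.6 °C = 55.5 K
γ̇_max² = ΔT_a·ρ·cp / (η·t_res) = [55.5 × 1374 × 1749] / [3133 × 313.902] = 135.617 s⁻²
γ̇_max = √135.617 = 11.6455 s⁻¹
Solve γ̇ = πDN/h for N: N_max = γ̇_max·h/(π·D) = 11.6455 × 0.00626 / (π × 0.0905) = 0.256409 rev/s = 15.3845 rpm

value=15.38 rpm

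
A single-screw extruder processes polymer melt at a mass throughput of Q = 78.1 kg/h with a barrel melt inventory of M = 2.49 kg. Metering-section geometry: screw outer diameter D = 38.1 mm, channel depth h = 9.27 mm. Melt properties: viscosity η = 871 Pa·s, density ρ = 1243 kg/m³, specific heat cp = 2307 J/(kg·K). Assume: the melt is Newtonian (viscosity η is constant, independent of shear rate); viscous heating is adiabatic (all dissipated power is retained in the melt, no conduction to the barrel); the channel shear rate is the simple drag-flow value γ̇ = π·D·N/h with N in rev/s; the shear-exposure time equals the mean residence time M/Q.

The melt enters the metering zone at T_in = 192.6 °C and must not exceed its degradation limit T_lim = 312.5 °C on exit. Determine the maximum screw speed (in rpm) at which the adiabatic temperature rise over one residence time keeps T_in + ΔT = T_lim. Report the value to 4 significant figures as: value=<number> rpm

Convert throughput: Q = 78.1 kg/h = 78.1/3600 = 0.0216944 kg/s
Mean residence time: t_res = M/Q_s = 2.49 kg / 0.0216944 kg/s = 114.776 s
D = 38.1 mm = 0.0381 m;  h = 9.27 mm = 0.00927 m
ΔT_a = T_lim − T_in = 312.5 − 192.6 = 119.9 K
γ̇_max² = ΔT_a·ρ·cp/(η·t_res) = 119.9·1243·2307/(871·114.776) = 3439.29 s⁻²
γ̇_max = sqrt(3439.29) = 58.6455 s⁻¹
N_max = γ̇_max h / (πD) = 58.6455·0.00927/(π·0.0381) = 4.54192 rev/s → ×60 = 272.515 rpm

value=272.5 rpm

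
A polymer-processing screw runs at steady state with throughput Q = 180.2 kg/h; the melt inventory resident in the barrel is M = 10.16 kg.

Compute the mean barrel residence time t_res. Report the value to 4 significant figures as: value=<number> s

value=203.0 s

Throughput in SI: Q_s = 180.2 kg/h ÷ 3600 s/h = 0.0500556 kg/s
Mean residence time: t_res = M/Q_s = 10.16 kg / 0.0500556 kg/s = 202.974 s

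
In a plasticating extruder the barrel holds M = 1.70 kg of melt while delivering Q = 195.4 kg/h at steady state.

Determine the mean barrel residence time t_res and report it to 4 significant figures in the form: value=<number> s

Q_s = Q / 3600 = 195.4 / 3600 = 0.0542778 kg/s
t_res = M / Q_s = 1.70 / 0.0542778 = 31.3204 s

value=31.32 s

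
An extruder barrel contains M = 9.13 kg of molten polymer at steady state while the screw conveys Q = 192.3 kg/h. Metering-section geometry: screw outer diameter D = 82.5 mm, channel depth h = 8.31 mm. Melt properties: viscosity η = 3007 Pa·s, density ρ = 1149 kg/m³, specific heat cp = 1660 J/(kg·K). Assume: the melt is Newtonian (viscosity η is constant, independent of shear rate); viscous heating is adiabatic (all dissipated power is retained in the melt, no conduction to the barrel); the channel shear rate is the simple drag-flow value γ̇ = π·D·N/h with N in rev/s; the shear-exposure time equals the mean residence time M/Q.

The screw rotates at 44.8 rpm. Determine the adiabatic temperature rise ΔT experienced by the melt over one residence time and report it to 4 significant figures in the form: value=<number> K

Q_s = Q / 3600 = 192.3 / 3600 = 0.0534167 kg/s
Mean residence time: t_res = M/Q_s = 9.13 kg / 0.0534167 kg/s = 170.92 s
Geometry in metres: D = 82.5 mm → 0.0825 m, h = 8.31 mm → 0.00831 m; screw speed N = 44.8 rpm = 0.746667 rev/s
γ̇ = π·D·N / h = π · 0.0825 · 0.746667 / 0.00831 = 23.2879 s⁻¹
ΔT = η·γ̇²·t_res/(ρ·cp) = [3007 × 23.2879² × 170.92] / [1149 × 1660] = 146.136 K

value=146.1 K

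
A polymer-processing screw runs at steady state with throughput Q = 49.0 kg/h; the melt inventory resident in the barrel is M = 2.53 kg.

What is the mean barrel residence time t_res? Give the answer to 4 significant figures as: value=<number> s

Q_s = Q / 3600 = 49.0 / 3600 = 0.0136111 kg/s
t_res = M / Q_s = 2.53 ÷ 0.0136111 = 185.878 s

value=185.9 s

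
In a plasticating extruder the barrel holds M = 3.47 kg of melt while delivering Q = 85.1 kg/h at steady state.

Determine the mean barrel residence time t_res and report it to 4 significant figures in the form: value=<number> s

Throughput in SI: Q_s = 85.1 kg/h ÷ 3600 s/h = 0.0236389 kg/s
Mean residence time: t_res = M/Q_s = 3.47 kg / 0.0236389 kg/s = 146.792 s

value=146.8 s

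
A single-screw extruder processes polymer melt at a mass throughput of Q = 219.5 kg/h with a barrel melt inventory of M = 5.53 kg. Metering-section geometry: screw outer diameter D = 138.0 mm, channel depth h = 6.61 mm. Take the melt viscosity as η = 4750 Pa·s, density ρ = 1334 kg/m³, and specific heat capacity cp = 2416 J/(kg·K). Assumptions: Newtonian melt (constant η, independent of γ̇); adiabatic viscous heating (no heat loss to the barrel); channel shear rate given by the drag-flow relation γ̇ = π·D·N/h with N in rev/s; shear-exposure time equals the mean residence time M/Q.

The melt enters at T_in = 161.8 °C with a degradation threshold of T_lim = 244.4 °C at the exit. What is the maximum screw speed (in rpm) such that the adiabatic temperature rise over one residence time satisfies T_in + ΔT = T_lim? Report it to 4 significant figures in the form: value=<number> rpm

value=22.74 rpm

Q_s = Q / 3600 = 219.5 / 3600 = 0.0609722 kg/s
t_res = M / Q_s = 5.53 ÷ 0.0609722 = 90.697 s
D = 138.0 mm = 0.138 m;  h = 6.61 mm = 0.00661 m
Allowable rise: ΔT_a = T_lim − T_in = 244.4 − 161.8 = 82.6 K
Invert ΔT = ηγ̇²t_res/(ρcp) for γ̇: γ̇_max² = ΔT_a ρ cp / (η t_res) = 82.6·1334·2416 / (4750·90.697) = 617.94 s⁻²
Take the square root: γ̇_max = √(617.94) = 24.8584 s⁻¹
N_max = γ̇_max h / (πD) = 24.8584·0.00661/(π·0.138) = 0.379006 rev/s → ×60 = 22.7403 rpm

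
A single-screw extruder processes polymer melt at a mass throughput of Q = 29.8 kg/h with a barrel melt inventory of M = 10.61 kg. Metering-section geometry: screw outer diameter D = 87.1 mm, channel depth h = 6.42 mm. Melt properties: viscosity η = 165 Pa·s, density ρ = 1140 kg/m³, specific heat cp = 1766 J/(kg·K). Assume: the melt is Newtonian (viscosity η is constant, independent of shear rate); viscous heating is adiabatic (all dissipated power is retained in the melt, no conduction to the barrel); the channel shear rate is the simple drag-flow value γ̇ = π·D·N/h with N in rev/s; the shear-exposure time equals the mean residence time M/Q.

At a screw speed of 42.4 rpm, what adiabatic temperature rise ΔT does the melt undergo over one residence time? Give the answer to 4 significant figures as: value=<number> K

Q_s = Q / 3600 = 29.8 / 3600 = 0.00827778 kg/s
t_res = M / Q_s = 10.61 / 0.00827778 = 1281.74 s
Convert to SI: D = 0.0871 m, h = 0.00642 m, N = 42.4/60 = 0.706667 rev/s
γ̇ = π D N / h = (π)(0.0871)(0.706667) / 0.00642 = 30.1195 s⁻¹
ΔT = η·γ̇²·t_res / (ρ·cp) = 165 · (30.1195)² · 1281.74 / (1140 · 1766) = 95.2983 K

value=95.30 K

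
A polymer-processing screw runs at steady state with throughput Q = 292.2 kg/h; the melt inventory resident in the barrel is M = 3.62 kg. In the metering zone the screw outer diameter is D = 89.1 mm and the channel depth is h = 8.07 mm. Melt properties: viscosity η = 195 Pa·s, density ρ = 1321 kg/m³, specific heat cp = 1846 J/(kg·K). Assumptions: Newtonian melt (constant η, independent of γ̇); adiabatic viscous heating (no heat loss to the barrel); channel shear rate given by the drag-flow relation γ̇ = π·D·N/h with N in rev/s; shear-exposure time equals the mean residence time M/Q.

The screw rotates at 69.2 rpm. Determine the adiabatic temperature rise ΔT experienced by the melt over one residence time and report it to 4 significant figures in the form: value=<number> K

value=5.708 K

Throughput in SI: Q_s = 292.2 kg/h ÷ 3600 s/h = 0.0811667 kg/s
t_res = M / Q_s = 3.62 / 0.0811667 = 44.5996 s
Geometry in metres: D = 89.1 mm → 0.0891 m, h = 8.07 mm → 0.00807 m; screw speed N = 69.2 rpm = 1.15333 rev/s
Shear rate: γ̇ = πDN/h = π·0.0891·1.15333/0.00807 = 40.0045 s⁻¹
Adiabatic rise: ΔT = η γ̇² t_res / (ρ cp) = 195·(40.0045)²·44.5996 / (1321·1846) = 5.70754 K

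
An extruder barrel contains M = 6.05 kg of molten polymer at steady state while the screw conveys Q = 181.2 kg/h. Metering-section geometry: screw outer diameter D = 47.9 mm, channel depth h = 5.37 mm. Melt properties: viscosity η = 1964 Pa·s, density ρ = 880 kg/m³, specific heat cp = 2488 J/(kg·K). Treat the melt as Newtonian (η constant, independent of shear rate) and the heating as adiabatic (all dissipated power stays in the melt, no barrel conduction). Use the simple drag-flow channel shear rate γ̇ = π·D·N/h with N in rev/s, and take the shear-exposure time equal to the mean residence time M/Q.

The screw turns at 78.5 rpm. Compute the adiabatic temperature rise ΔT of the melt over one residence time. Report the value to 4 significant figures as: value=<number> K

value=144.9 K

Throughput in SI: Q_s = 181.2 kg/h ÷ 3600 s/h = 0.0503333 kg/s
t_res = M / Q_s = 6.05 / 0.0503333 = 120.199 s
Geometry in metres: D = 47.9 mm → 0.0479 m, h = 5.37 mm → 0.00537 m; screw speed N = 78.5 rpm = 1.30833 rev/s
Shear rate: γ̇ = πDN/h = π·0.0479·1.30833/0.00537 = 36.6631 s⁻¹
ΔT = η·γ̇²·t_res/(ρ·cp) = [1964 × 36.6631² × 120.199] / [880 × 2488] = 144.933 K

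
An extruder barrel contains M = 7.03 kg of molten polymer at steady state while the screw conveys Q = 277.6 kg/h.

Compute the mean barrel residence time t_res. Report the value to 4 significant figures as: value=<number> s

Q_s = Q / 3600 = 277.6 / 3600 = 0.0771111 kg/s
t_res = M / Q_s = 7.03 / 0.0771111 = 91.1671 s

value=91.17 s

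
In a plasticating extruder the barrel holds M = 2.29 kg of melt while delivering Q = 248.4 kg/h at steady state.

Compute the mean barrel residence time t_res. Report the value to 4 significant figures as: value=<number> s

value=33.19 s

Throughput in SI: Q_s = 248.4 kg/h ÷ 3600 s/h = 0.069 kg/s
t_res = M / Q_s = 2.29 ÷ 0.069 = 33.1884 s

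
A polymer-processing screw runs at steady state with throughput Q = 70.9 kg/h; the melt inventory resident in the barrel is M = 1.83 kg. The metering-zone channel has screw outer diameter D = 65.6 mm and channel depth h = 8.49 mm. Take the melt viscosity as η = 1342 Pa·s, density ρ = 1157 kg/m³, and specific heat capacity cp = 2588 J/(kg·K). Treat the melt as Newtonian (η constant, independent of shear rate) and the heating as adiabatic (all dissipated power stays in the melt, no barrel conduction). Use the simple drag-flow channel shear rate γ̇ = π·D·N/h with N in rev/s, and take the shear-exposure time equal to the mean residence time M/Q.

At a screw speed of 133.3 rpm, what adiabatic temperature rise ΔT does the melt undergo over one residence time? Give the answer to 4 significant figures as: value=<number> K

Convert throughput: Q = 70.9 kg/h = 70.9/3600 = 0.0196944 kg/s
t_res = M / Q_s = 1.83 ÷ 0.0196944 = 92.9196 s
Convert to SI: D = 0.0656 m, h = 0.00849 m, N = 133.3/60 = 2.22167 rev/s
γ̇ = π·D·N / h = π · 0.0656 · 2.22167 / 0.00849 = 53.9293 s⁻¹
ΔT = η·γ̇²·t_res/(ρ·cp) = [1342 × 53.9293² × 92.9196] / [1157 × 2588] = 121.119 K

value=121.1 K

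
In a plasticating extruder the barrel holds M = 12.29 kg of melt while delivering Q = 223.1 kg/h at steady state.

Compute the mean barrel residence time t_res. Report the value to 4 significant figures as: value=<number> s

value=198.3 s

Q_s = Q / 3600 = 223.1 / 3600 = 0.0619722 kg/s
t_res = M / Q_s = 12.29 / 0.0619722 = 198.315 s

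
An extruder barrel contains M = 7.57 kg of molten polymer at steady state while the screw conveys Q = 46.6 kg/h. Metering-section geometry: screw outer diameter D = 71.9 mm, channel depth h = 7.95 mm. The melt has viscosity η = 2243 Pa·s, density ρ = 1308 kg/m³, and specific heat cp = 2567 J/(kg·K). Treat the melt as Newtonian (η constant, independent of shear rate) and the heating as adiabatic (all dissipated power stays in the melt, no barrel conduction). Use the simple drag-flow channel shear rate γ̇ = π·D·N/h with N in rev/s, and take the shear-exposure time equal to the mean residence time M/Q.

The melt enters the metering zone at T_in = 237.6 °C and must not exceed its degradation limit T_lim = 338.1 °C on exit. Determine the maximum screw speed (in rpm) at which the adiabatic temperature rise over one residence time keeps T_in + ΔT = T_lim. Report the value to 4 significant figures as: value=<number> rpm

Q_s = Q / 3600 = 46.6 / 3600 = 0.0129444 kg/s
Mean residence time: t_res = M/Q_s = 7.57 kg / 0.0129444 kg/s = 584.807 s
D = 71.9 mm = 0.0719 m;  h = 7.95 mm = 0.00795 m
ΔT_a = T_lim − T_in = 338.1 − 237.6 = 100.5 K
γ̇_max² = ΔT_a·ρ·cp/(η·t_res) = 100.5·1308·2567/(2243·584.807) = 257.252 s⁻²
γ̇_max = √257.252 = 16.0391 s⁻¹
N_max = γ̇_max h / (πD) = 16.0391·0.00795/(π·0.0719) = 0.564504 rev/s → ×60 = 33.8703 rpm

value=33.87 rpm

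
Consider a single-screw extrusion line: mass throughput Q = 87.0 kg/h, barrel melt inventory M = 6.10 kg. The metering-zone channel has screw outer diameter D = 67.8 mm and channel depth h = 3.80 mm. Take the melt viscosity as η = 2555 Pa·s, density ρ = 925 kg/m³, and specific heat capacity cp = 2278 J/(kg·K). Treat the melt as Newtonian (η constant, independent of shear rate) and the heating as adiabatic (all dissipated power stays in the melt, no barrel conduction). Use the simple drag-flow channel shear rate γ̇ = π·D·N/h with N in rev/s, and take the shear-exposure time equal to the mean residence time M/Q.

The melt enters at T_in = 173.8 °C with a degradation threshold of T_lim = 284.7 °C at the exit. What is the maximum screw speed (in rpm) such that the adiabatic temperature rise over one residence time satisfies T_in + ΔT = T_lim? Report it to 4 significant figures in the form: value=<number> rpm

Throughput in SI: Q_s = 87.0 kg/h ÷ 3600 s/h = 0.0241667 kg/s
t_res = M / Q_s = 6.10 / 0.0241667 = 252.414 s
D = 67.8 mm = 0.0678 m;  h = 3.80 mm = 0.0038 m
Allowable rise: ΔT_a = T_lim − T_in = 284.7 − 173.8 = 110.9 K
γ̇_max² = ΔT_a·ρ·cp / (η·t_res) = [110.9 × 925 × 2278] / [2555 × 252.414] = 362.346 s⁻²
γ̇_max = √362.346 = 19.0354 s⁻¹
Solve γ̇ = πDN/h for N: N_max = γ̇_max·h/(π·D) = 19.0354 × 0.0038 / (π × 0.0678) = 0.339598 rev/s = 20.3759 rpm

value=20.38 rpm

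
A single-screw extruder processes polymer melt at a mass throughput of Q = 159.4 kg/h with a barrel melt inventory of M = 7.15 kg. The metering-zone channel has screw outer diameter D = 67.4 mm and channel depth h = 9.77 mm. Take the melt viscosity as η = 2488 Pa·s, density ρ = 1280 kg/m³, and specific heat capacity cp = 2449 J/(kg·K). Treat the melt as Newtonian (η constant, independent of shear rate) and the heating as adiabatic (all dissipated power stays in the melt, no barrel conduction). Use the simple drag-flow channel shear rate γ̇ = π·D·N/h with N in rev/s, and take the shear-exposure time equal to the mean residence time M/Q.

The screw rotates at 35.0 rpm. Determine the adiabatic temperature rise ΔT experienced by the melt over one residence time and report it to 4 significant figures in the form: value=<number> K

Q_s = Q / 3600 = 159.4 / 3600 = 0.0442778 kg/s
t_res = M / Q_s = 7.15 / 0.0442778 = 161.481 s
Geometry in metres: D = 67.4 mm → 0.0674 m, h = 9.77 mm → 0.00977 m; screw speed N = 35.0 rpm = 0.583333 rev/s
γ̇ = π·D·N / h = π · 0.0674 · 0.583333 / 0.00977 = 12.6425 s⁻¹
ΔT = η·γ̇²·t_res/(ρ·cp) = [2488 × 12.6425² × 161.481] / [1280 × 2449] = 20.485 K

value=20.48 K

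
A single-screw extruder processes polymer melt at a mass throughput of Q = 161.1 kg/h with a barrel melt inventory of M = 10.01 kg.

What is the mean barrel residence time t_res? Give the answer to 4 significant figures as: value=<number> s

value=223.7 s

Q_s = Q / 3600 = 161.1 / 3600 = 0.04475 kg/s
Mean residence time: t_res = M/Q_s = 10.01 kg / 0.04475 kg/s = 223.687 s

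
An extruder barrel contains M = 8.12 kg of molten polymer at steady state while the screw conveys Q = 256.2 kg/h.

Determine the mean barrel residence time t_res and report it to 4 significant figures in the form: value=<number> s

value=114.1 s

Q_s = Q / 3600 = 256.2 / 3600 = 0.0711667 kg/s
t_res = M / Q_s = 8.12 / 0.0711667 = 114.098 s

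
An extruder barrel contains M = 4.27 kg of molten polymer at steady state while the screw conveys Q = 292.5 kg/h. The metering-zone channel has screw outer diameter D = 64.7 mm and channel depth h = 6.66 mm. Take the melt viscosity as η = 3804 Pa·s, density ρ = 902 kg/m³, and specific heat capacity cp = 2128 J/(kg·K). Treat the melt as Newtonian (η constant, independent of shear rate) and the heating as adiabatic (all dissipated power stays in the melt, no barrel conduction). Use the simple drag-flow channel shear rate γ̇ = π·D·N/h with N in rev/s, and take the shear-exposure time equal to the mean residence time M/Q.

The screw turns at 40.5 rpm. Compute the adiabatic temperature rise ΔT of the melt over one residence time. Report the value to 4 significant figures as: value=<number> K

value=44.20 K

Convert throughput: Q = 292.5 kg/h = 292.5/3600 = 0.08125 kg/s
t_res = M / Q_s = 4.27 ÷ 0.08125 = 52.5538 s
Geometry in metres: D = 64.7 mm → 0.0647 m, h = 6.66 mm → 0.00666 m; screw speed N = 40.5 rpm = 0.675 rev/s
Shear rate: γ̇ = πDN/h = π·0.0647·0.675/0.00666 = 20.6008 s⁻¹
ΔT = η·γ̇²·t_res/(ρ·cp) = [3804 × 20.6008² × 52.5538] / [902 × 2128] = 44.2012 K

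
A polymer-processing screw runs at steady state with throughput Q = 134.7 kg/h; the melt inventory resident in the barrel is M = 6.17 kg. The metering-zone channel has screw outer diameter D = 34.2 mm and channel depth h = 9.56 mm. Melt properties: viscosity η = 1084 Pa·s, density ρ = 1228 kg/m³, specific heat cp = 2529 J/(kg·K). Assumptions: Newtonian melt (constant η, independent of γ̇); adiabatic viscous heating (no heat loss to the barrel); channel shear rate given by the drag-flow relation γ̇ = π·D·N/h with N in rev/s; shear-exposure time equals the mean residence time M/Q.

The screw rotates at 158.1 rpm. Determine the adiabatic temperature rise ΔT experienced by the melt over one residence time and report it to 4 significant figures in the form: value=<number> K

Throughput in SI: Q_s = 134.7 kg/h ÷ 3600 s/h = 0.0374167 kg/s
t_res = M / Q_s = 6.17 / 0.0374167 = 164.9 s
D = 34.2 mm = 0.0342 m;  h = 9.56 mm = 0.00956 m;  N = 158.1 rpm / 60 = 2.635 rev/s
γ̇ = π D N / h = (π)(0.0342)(2.635) / 0.00956 = 29.6141 s⁻¹
ΔT = η·γ̇²·t_res / (ρ·cp) = 1084 · (29.6141)² · 164.9 / (1228 · 2529) = 50.4777 K

value=50.48 K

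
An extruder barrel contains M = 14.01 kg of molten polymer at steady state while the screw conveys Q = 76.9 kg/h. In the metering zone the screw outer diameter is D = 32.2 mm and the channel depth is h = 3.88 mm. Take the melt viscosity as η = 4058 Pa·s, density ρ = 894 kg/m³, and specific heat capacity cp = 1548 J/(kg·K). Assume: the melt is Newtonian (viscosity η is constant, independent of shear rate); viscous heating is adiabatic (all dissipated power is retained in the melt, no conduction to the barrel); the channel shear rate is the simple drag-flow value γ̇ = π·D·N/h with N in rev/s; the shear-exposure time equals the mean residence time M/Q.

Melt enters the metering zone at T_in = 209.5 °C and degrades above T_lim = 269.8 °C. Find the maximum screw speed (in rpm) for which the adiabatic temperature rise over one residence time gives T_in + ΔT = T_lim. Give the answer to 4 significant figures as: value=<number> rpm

Convert throughput: Q = 76.9 kg/h = 76.9/3600 = 0.0213611 kg/s
t_res = M / Q_s = 14.01 / 0.0213611 = 655.865 s
Geometry in SI: D = 32.2 mm → 0.0322 m, h = 3.88 mm → 0.00388 m
Allowable rise: ΔT_a = T_lim − T_in = 269.8 − 209.5 = 60.3 K
γ̇_max² = ΔT_a·ρ·cp / (η·t_res) = [60.3 × 894 × 1548] / [4058 × 655.865] = 31.3545 s⁻²
γ̇_max = sqrt(31.3545) = 5.59951 s⁻¹
N_max = γ̇_max·h / (π·D) = 5.59951 · 0.00388 / (π · 0.0322) = 0.214771 rev/s = 12.8863 rpm

value=12.89 rpm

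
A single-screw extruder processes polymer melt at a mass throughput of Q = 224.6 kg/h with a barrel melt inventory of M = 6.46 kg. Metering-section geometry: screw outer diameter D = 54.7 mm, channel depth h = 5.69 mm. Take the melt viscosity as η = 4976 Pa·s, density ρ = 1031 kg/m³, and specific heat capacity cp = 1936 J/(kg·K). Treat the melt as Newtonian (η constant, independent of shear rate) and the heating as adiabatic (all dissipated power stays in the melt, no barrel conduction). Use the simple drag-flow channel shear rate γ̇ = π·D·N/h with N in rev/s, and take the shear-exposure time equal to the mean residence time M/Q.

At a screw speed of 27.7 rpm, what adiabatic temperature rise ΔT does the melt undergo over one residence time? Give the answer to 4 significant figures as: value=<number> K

value=50.18 K

Q_s = Q / 3600 = 224.6 / 3600 = 0.0623889 kg/s
t_res = M / Q_s = 6.46 ÷ 0.0623889 = 103.544 s
Convert to SI: D = 0.0547 m, h = 0.00569 m, N = 27.7/60 = 0.461667 rev/s
Shear rate: γ̇ = πDN/h = π·0.0547·0.461667/0.00569 = 13.9429 s⁻¹
Adiabatic rise: ΔT = η γ̇² t_res / (ρ cp) = 4976·(13.9429)²·103.544 / (1031·1936) = 50.1821 K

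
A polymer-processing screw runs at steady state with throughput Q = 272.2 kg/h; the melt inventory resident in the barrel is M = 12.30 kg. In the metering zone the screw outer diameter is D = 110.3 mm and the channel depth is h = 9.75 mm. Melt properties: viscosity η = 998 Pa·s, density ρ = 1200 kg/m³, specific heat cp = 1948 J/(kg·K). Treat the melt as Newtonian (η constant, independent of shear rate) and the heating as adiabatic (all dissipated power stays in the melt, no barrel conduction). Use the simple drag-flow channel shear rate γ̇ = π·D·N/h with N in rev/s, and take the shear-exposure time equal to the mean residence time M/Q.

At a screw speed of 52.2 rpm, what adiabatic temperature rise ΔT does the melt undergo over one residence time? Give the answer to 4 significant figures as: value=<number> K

value=66.40 K

Q_s = Q / 3600 = 272.2 / 3600 = 0.0756111 kg/s
t_res = M / Q_s = 12.30 / 0.0756111 = 162.675 s
D = 110.3 mm = 0.1103 m;  h = 9.75 mm = 0.00975 m;  N = 52.2 rpm / 60 = 0.87 rev/s
γ̇ = π·D·N / h = π · 0.1103 · 0.87 / 0.00975 = 30.92 s⁻¹
Adiabatic rise: ΔT = η γ̇² t_res / (ρ cp) = 998·(30.92)²·162.675 / (1200·1948) = 66.3987 K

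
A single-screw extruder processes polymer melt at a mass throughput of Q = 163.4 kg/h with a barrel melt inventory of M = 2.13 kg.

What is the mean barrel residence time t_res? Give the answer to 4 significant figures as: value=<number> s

Q_s = Q / 3600 = 163.4 / 3600 = 0.0453889 kg/s
t_res = M / Q_s = 2.13 / 0.0453889 = 46.9278 s

value=46.93 s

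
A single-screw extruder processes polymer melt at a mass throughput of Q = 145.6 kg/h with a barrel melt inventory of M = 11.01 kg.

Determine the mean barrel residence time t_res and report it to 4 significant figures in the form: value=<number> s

Throughput in SI: Q_s = 145.6 kg/h ÷ 3600 s/h = 0.0404444 kg/s
Mean residence time: t_res = M/Q_s = 11.01 kg / 0.0404444 kg/s = 272.225 s

value=272.2 s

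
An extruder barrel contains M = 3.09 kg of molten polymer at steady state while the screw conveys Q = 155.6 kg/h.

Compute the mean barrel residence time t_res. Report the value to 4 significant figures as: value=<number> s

Throughput in SI: Q_s = 155.6 kg/h ÷ 3600 s/h = 0.0432222 kg/s
t_res = M / Q_s = 3.09 ÷ 0.0432222 = 71.491 s

value=71.49 s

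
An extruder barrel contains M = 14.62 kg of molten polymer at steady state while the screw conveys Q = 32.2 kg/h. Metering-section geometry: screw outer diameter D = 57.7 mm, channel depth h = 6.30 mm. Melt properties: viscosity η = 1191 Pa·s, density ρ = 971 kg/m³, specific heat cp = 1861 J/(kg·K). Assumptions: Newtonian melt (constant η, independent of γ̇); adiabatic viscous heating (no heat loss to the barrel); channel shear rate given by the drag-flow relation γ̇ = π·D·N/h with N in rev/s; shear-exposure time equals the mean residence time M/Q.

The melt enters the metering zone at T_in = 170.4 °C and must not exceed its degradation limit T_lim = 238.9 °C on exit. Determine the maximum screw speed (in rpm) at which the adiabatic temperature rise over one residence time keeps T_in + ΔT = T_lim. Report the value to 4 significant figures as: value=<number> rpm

value=16.63 rpm

Throughput in SI: Q_s = 32.2 kg/h ÷ 3600 s/h = 0.00894444 kg/s
t_res = M / Q_s = 14.62 ÷ 0.00894444 = 1634.53 s
Geometry in SI: D = 57.7 mm → 0.0577 m, h = 6.30 mm → 0.0063 m
Allowable rise: ΔT_a = T_lim − T_in = 238.9 − 170.4 = 68.5 K
γ̇_max² = ΔT_a·ρ·cp / (η·t_res) = [68.5 × 971 × 1861] / [1191 × 1634.53] = 63.5844 s⁻²
Take the square root: γ̇_max = √(63.5844) = 7.97398 s⁻¹
N_max = γ̇_max·h / (π·D) = 7.97398 · 0.0063 / (π · 0.0577) = 0.277134 rev/s = 16.628 rpm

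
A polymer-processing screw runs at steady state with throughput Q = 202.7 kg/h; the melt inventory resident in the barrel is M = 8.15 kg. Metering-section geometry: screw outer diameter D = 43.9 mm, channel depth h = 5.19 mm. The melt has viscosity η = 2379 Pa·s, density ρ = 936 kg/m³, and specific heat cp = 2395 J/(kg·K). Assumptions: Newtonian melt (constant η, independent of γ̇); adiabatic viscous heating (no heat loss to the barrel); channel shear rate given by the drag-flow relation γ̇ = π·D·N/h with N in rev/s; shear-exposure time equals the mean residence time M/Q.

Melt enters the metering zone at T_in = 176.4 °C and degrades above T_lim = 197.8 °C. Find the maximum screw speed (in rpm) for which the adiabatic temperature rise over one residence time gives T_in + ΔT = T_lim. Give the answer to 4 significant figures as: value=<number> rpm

Throughput in SI: Q_s = 202.7 kg/h ÷ 3600 s/h = 0.0563056 kg/s
Mean residence time: t_res = M/Q_s = 8.15 kg / 0.0563056 kg/s = 144.746 s
Convert to metres: D = 0.0439 m, h = 0.00519 m
ΔT_a = T_lim − T_in = 197.8 − 176.4 = 21.4 K
γ̇_max² = ΔT_a·ρ·cp/(η·t_res) = 21.4·936·2395/(2379·144.746) = 139.314 s⁻²
γ̇_max = √139.314 = 11.8031 s⁻¹
N_max = γ̇_max h / (πD) = 11.8031·0.00519/(π·0.0439) = 0.444171 rev/s → ×60 = 26.6503 rpm

value=26.65 rpm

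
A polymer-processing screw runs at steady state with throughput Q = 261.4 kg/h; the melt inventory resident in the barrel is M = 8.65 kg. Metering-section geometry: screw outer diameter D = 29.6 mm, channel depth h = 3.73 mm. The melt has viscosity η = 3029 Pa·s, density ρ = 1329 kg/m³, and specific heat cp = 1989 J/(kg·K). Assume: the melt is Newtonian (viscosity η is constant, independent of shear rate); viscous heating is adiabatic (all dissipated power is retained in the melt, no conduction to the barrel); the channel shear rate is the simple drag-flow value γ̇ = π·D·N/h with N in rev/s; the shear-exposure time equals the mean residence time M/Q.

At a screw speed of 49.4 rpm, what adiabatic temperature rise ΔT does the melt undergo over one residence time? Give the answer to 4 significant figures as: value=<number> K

value=57.51 K

Convert throughput: Q = 261.4 kg/h = 261.4/3600 = 0.0726111 kg/s
t_res = M / Q_s = 8.65 ÷ 0.0726111 = 119.128 s
D = 29.6 mm = 0.0296 m;  h = 3.73 mm = 0.00373 m;  N = 49.4 rpm / 60 = 0.823333 rev/s
γ̇ = π D N / h = (π)(0.0296)(0.823333) / 0.00373 = 20.5262 s⁻¹
ΔT = η·γ̇²·t_res/(ρ·cp) = [3029 × 20.5262² × 119.128] / [1329 × 1989] = 57.5135 K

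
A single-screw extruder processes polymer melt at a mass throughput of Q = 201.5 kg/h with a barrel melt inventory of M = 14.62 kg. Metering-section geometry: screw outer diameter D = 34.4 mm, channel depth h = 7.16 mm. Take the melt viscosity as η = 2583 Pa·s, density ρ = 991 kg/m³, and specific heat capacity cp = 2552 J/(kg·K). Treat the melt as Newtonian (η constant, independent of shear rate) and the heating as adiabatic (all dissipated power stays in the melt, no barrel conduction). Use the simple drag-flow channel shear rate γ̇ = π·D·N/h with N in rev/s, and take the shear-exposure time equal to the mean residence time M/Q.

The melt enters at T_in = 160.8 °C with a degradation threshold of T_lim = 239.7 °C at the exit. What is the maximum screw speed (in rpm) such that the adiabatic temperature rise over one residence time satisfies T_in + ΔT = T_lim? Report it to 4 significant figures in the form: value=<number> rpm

value=68.36 rpm

Throughput in SI: Q_s = 201.5 kg/h ÷ 3600 s/h = 0.0559722 kg/s
Mean residence time: t_res = M/Q_s = 14.62 kg / 0.0559722 kg/s = 261.201 s
D = 34.4 mm = 0.0344 m;  h = 7.16 mm = 0.00716 m
ΔT_a = T_lim − T_in = 239.7 °C − 160.8 °C = 78.9 K
γ̇_max² = ΔT_a·ρ·cp/(η·t_res) = 78.9·991·2552/(2583·261.201) = 295.755 s⁻²
Take the square root: γ̇_max = √(295.755) = 17.1975 s⁻¹
Solve γ̇ = πDN/h for N: N_max = γ̇_max·h/(π·D) = 17.1975 × 0.00716 / (π × 0.0344) = 1.13939 rev/s = 68.3631 rpm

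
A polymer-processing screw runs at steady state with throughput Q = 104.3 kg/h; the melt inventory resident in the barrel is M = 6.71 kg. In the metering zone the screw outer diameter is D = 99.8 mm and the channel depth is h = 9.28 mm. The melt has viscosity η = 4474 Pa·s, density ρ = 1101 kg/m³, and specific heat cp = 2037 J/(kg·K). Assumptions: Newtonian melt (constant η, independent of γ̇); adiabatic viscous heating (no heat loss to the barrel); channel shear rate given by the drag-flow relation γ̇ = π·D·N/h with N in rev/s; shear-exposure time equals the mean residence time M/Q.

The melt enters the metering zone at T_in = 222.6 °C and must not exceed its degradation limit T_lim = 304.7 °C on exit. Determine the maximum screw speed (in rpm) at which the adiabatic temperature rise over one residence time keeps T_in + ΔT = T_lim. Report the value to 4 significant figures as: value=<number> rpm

Q_s = Q / 3600 = 104.3 / 3600 = 0.0289722 kg/s
Mean residence time: t_res = M/Q_s = 6.71 kg / 0.0289722 kg/s = 231.601 s
Geometry in SI: D = 99.8 mm → 0.0998 m, h = 9.28 mm → 0.00928 m
Allowable rise: ΔT_a = T_lim − T_in = 304.7 − 222.6 = 82.1 K
γ̇_max² = ΔT_a·ρ·cp/(η·t_res) = 82.1·1101·2037/(4474·231.601) = 177.699 s⁻²
Take the square root: γ̇_max = √(177.699) = 13.3304 s⁻¹
Solve γ̇ = πDN/h for N: N_max = γ̇_max·h/(π·D) = 13.3304 × 0.00928 / (π × 0.0998) = 0.394557 rev/s = 23.6734 rpm

value=23.67 rpm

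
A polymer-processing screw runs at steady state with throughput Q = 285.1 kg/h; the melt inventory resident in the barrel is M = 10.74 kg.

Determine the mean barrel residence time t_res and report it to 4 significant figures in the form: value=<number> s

value=135.6 s

Q_s = Q / 3600 = 285.1 / 3600 = 0.0791944 kg/s
t_res = M / Q_s = 10.74 / 0.0791944 = 135.616 s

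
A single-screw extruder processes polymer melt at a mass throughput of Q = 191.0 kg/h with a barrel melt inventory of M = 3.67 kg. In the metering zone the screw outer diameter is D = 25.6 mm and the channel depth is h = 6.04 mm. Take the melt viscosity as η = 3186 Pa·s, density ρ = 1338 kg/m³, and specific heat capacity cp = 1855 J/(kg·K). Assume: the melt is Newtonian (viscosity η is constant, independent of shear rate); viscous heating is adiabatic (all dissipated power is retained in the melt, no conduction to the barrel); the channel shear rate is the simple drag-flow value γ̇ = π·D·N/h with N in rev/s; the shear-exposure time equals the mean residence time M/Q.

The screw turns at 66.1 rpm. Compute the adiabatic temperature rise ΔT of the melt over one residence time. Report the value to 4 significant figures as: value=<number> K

Convert throughput: Q = 191.0 kg/h = 191.0/3600 = 0.0530556 kg/s
t_res = M / Q_s = 3.67 / 0.0530556 = 69.1728 s
D = 25.6 mm = 0.0256 m;  h = 6.04 mm = 0.00604 m;  N = 66.1 rpm / 60 = 1.10167 rev/s
Shear rate: γ̇ = πDN/h = π·0.0256·1.10167/0.00604 = 14.6691 s⁻¹
ΔT = η·γ̇²·t_res / (ρ·cp) = 3186 · (14.6691)² · 69.1728 / (1338 · 1855) = 19.1068 K

value=19.11 K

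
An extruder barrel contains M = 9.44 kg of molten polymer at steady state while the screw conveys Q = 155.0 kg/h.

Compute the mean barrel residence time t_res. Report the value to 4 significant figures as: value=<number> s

Convert throughput: Q = 155.0 kg/h = 155.0/3600 = 0.0430556 kg/s
t_res = M / Q_s = 9.44 / 0.0430556 = 219.252 s

value=219.3 s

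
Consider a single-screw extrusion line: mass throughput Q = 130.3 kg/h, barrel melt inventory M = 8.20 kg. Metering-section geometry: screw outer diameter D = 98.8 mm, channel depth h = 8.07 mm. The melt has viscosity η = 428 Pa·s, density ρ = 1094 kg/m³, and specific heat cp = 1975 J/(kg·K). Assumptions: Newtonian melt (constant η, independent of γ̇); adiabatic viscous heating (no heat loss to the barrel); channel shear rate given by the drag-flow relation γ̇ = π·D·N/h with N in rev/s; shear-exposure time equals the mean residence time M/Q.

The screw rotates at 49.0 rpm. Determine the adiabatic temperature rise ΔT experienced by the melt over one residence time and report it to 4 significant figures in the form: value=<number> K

value=44.28 K

Q_s = Q / 3600 = 130.3 / 3600 = 0.0361944 kg/s
t_res = M / Q_s = 8.20 / 0.0361944 = 226.554 s
Geometry in metres: D = 98.8 mm → 0.0988 m, h = 8.07 mm → 0.00807 m; screw speed N = 49.0 rpm = 0.816667 rev/s
Shear rate: γ̇ = πDN/h = π·0.0988·0.816667/0.00807 = 31.4107 s⁻¹
Adiabatic rise: ΔT = η γ̇² t_res / (ρ cp) = 428·(31.4107)²·226.554 / (1094·1975) = 44.278 K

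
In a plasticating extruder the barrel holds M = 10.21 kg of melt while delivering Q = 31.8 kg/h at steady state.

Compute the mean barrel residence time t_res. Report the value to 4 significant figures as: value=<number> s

value=1156. s

Convert throughput: Q = 31.8 kg/h = 31.8/3600 = 0.00883333 kg/s
Mean residence time: t_res = M/Q_s = 10.21 kg / 0.00883333 kg/s = 1155.85 s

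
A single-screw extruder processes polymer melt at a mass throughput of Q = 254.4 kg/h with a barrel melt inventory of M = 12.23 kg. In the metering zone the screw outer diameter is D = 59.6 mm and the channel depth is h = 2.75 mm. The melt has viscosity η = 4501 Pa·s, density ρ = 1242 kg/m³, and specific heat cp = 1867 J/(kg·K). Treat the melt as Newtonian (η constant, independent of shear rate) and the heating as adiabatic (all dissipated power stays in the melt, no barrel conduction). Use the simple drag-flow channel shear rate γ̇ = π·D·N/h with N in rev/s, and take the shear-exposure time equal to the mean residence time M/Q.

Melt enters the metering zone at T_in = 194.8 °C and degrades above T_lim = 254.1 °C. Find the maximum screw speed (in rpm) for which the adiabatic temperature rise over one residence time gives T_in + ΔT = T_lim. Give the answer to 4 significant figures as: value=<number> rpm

value=11.71 rpm

Convert throughput: Q = 254.4 kg/h = 254.4/3600 = 0.0706667 kg/s
Mean residence time: t_res = M/Q_s = 12.23 kg / 0.0706667 kg/s = 173.066 s
Geometry in SI: D = 59.6 mm → 0.0596 m, h = 2.75 mm → 0.00275 m
ΔT_a = T_lim − T_in = 254.1 − 194.8 = 59.3 K
γ̇_max² = ΔT_a·ρ·cp / (η·t_res) = [59.3 × 1242 × 1867] / [4501 × 173.066] = 176.522 s⁻²
γ̇_max = sqrt(176.522) = 13.2862 s⁻¹
N_max = γ̇_max·h / (π·D) = 13.2862 · 0.00275 / (π · 0.0596) = 0.195136 rev/s = 11.7081 rpm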